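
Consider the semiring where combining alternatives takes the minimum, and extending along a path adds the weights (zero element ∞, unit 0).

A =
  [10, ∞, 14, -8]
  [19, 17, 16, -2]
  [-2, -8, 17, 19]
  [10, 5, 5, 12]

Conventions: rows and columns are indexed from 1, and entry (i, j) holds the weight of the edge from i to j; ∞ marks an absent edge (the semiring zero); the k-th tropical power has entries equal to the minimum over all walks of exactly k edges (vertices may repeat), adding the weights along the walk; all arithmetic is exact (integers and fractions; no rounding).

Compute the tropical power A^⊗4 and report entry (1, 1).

A^⊗2:
  [2, -3, -3, 2]
  [8, 3, 3, 10]
  [8, 9, 8, -10]
  [3, -3, 17, 2]
A^⊗3:
  [-5, -11, 7, -6]
  [1, -5, 15, 0]
  [0, -5, -5, 0]
  [12, 7, 7, -5]
A^⊗4:
  [4, -1, -1, -13]
  [10, 5, 5, -7]
  [-7, -13, 5, -8]
  [5, -1, 0, 4]
Key observation: the optimum is the walk 1->4->1->4->1, with weight (-8) + 10 + (-8) + 10 = 4.
Optimal value attained by: walk 1->4->1->4->1.
Answer: (A^⊗4)[1][1] = 4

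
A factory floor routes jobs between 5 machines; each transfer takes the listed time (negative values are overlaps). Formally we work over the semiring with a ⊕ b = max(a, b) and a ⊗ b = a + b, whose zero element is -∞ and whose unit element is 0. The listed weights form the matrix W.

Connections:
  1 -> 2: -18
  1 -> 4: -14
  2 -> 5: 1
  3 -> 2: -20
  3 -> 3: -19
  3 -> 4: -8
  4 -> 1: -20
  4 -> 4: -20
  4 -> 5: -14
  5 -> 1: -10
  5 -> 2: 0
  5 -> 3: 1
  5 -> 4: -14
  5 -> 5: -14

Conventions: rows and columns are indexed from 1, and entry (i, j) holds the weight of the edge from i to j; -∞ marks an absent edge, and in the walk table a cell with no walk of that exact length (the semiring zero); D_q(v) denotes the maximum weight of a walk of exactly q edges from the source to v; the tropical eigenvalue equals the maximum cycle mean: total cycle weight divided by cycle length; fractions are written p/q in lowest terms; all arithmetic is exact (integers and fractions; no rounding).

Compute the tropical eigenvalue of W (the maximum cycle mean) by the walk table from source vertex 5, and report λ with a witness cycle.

q=0: [-∞, -∞, -∞, -∞, 0]
q=1: [-10, 0, 1, -14, -14]
q=2: [-24, -14, -13, -7, 1]
q=3: [-9, 1, 2, -13, -13]
q=4: [-23, -13, -12, -6, 2]
q=5: [-8, 2, 3, -12, -12]
Optimal cycle mean attained by: cycle 2->5->2, total 1 + 0, length 2.
Answer: λ = 1/2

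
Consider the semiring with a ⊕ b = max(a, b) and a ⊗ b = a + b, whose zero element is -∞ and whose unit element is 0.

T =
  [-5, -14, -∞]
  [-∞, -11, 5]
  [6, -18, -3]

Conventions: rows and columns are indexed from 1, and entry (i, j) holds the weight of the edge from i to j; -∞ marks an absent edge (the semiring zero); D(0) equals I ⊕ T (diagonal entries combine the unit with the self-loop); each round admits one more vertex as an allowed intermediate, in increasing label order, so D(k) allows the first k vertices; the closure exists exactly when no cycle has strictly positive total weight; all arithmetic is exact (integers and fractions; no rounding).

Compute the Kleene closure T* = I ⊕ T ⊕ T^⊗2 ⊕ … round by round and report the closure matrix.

D(0):
  [0, -14, -∞]
  [-∞, 0, 5]
  [6, -18, 0]
D(1):
  [0, -14, -∞]
  [-∞, 0, 5]
  [6, -8, 0]
D(2):
  [0, -14, -9]
  [-∞, 0, 5]
  [6, -8, 0]
D(3):
  [0, -14, -9]
  [11, 0, 5]
  [6, -8, 0]
Answer: T* = [[0, -14, -9], [11, 0, 5], [6, -8, 0]]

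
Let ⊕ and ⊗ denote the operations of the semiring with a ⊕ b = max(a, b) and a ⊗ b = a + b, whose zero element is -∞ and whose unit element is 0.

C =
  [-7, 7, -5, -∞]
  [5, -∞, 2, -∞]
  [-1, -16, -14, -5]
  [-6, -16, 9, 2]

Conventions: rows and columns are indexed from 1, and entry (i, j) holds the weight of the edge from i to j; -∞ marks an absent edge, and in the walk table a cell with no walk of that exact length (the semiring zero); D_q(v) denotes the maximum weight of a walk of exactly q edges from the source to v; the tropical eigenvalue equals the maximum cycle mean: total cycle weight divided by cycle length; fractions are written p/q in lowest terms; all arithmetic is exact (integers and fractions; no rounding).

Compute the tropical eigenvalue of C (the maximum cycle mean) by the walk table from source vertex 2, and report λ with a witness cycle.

q=0: [-∞, 0, -∞, -∞]
q=1: [5, -∞, 2, -∞]
q=2: [1, 12, 0, -3]
q=3: [17, 8, 14, -1]
q=4: [13, 24, 12, 9]
Optimal cycle mean attained by: cycle 1->2->1, total 7 + 5, length 2.
Answer: λ = 6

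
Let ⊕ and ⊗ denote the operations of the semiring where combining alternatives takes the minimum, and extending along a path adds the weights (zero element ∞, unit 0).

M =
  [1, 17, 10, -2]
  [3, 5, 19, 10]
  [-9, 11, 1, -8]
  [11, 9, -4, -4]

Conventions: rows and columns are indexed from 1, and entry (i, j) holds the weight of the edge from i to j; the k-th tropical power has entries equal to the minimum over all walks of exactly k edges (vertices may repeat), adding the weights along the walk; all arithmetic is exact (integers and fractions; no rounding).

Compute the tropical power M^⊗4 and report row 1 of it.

M^⊗2:
  [1, 7, -6, -6]
  [4, 10, 6, 1]
  [-8, 1, -12, -12]
  [-13, 5, -8, -12]
M^⊗3:
  [-15, 3, -10, -14]
  [-3, 10, -3, -3]
  [-21, -3, -16, -20]
  [-17, -3, -16, -16]
M^⊗4:
  [-19, -5, -18, -18]
  [-12, 6, -7, -11]
  [-25, -11, -24, -24]
  [-25, -7, -20, -24]
Answer: row 1 of M^⊗4 = [-19, -5, -18, -18]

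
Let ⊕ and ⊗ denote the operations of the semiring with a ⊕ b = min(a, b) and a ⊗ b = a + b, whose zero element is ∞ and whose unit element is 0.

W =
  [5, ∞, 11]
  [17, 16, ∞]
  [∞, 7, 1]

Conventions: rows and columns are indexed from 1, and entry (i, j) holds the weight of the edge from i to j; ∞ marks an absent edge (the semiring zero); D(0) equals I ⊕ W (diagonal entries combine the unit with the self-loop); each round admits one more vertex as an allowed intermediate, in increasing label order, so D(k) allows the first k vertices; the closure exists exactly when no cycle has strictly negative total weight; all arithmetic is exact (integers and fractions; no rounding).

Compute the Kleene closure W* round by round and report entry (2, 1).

D(0):
  [0, ∞, 11]
  [17, 0, ∞]
  [∞, 7, 0]
D(1):
  [0, ∞, 11]
  [17, 0, 28]
  [∞, 7, 0]
D(2):
  [0, ∞, 11]
  [17, 0, 28]
  [24, 7, 0]
D(3):
  [0, 18, 11]
  [17, 0, 28]
  [24, 7, 0]
Answer: W*[2][1] = 17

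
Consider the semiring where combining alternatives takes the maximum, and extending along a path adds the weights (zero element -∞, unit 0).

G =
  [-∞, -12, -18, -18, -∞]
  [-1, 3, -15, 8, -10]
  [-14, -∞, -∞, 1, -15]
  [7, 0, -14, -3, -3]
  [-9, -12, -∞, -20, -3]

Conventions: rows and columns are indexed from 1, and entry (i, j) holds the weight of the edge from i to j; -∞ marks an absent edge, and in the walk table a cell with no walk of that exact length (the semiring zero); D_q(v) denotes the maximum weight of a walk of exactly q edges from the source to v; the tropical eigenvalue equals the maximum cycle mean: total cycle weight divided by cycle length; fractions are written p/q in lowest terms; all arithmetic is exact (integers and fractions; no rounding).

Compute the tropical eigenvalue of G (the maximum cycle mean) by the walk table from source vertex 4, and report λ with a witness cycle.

q=0: [-∞, -∞, -∞, 0, -∞]
q=1: [7, 0, -14, -3, -3]
q=2: [4, 3, -11, 8, -6]
q=3: [15, 8, -6, 11, 5]
q=4: [18, 11, -3, 16, 8]
q=5: [23, 16, 2, 19, 13]
Optimal cycle mean attained by: cycle 2->4->2, total 8 + 0, length 2.
Answer: λ = 4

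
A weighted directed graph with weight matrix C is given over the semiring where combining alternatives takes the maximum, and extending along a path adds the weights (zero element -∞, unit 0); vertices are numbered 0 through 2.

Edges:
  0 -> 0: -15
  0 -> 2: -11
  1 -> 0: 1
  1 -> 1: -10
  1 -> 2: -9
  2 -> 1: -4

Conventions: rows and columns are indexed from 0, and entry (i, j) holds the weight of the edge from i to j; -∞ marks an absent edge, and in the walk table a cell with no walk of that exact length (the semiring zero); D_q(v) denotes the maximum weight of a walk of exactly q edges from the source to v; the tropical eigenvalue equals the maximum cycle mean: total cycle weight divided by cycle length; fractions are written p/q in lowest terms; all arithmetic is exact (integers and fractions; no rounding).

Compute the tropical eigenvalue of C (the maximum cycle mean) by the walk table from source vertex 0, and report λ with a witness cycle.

q=0: [0, -∞, -∞]
q=1: [-15, -∞, -11]
q=2: [-30, -15, -26]
q=3: [-14, -25, -24]
Optimal cycle mean attained by: cycle 0->2->1->0, total (-11) + (-4) + 1, length 3.
Answer: λ = -14/3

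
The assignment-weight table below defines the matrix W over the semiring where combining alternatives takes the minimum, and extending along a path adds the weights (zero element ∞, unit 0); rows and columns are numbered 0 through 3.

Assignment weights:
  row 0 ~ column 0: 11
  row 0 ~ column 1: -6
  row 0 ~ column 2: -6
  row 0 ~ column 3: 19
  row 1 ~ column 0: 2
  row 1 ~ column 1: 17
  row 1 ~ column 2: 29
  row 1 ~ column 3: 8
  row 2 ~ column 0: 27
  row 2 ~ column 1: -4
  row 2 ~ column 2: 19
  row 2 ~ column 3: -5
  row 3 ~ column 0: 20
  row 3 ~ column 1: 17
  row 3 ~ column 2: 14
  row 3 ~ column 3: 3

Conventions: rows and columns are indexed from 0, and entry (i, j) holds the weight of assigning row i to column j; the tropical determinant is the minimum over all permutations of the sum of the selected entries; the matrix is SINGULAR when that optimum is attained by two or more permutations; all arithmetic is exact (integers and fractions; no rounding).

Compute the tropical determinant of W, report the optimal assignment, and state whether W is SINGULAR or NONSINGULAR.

σ = (0, 1, 2, 3): 11 + 17 + 19 + 3 = 50
σ = (0, 1, 3, 2): 11 + 17 + (-5) + 14 = 37
σ = (0, 2, 1, 3): 11 + 29 + (-4) + 3 = 39
σ = (0, 2, 3, 1): 11 + 29 + (-5) + 17 = 52
σ = (0, 3, 1, 2): 11 + 8 + (-4) + 14 = 29
σ = (0, 3, 2, 1): 11 + 8 + 19 + 17 = 55
σ = (1, 0, 2, 3): (-6) + 2 + 19 + 3 = 18
σ = (1, 0, 3, 2): (-6) + 2 + (-5) + 14 = 5
σ = (1, 2, 0, 3): (-6) + 29 + 27 + 3 = 53
σ = (1, 2, 3, 0): (-6) + 29 + (-5) + 20 = 38
σ = (1, 3, 0, 2): (-6) + 8 + 27 + 14 = 43
σ = (1, 3, 2, 0): (-6) + 8 + 19 + 20 = 41
σ = (2, 0, 1, 3): (-6) + 2 + (-4) + 3 = -5
σ = (2, 0, 3, 1): (-6) + 2 + (-5) + 17 = 8
σ = (2, 1, 0, 3): (-6) + 17 + 27 + 3 = 41
σ = (2, 1, 3, 0): (-6) + 17 + (-5) + 20 = 26
σ = (2, 3, 0, 1): (-6) + 8 + 27 + 17 = 46
σ = (2, 3, 1, 0): (-6) + 8 + (-4) + 20 = 18
σ = (3, 0, 1, 2): 19 + 2 + (-4) + 14 = 31
σ = (3, 0, 2, 1): 19 + 2 + 19 + 17 = 57
σ = (3, 1, 0, 2): 19 + 17 + 27 + 14 = 77
σ = (3, 1, 2, 0): 19 + 17 + 19 + 20 = 75
σ = (3, 2, 0, 1): 19 + 29 + 27 + 17 = 92
σ = (3, 2, 1, 0): 19 + 29 + (-4) + 20 = 64
Optimal value attained by: σ = (2, 0, 1, 3).
Answer: det⊕(W) = -5; verdict: NONSINGULAR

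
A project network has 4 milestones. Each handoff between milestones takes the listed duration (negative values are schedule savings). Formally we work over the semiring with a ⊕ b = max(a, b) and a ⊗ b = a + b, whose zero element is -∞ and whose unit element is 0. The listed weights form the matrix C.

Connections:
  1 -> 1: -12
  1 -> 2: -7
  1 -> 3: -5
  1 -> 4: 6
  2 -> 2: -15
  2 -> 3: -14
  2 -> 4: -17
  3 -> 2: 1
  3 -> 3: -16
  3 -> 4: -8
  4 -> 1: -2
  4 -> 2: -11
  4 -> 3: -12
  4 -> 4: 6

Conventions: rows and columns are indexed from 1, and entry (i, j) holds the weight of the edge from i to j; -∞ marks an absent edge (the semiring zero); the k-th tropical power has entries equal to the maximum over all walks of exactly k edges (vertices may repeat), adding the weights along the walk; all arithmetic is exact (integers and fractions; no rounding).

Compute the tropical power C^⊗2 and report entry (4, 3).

C^⊗2:
  [4, -4, -6, 12]
  [-19, -13, -29, -11]
  [-10, -14, -13, -2]
  [4, -5, -6, 12]
Key observation: the optimum is the walk 4->4->3, with weight 6 + (-12) = -6.
Optimal value attained by: walk 4->4->3.
Answer: (C^⊗2)[4][3] = -6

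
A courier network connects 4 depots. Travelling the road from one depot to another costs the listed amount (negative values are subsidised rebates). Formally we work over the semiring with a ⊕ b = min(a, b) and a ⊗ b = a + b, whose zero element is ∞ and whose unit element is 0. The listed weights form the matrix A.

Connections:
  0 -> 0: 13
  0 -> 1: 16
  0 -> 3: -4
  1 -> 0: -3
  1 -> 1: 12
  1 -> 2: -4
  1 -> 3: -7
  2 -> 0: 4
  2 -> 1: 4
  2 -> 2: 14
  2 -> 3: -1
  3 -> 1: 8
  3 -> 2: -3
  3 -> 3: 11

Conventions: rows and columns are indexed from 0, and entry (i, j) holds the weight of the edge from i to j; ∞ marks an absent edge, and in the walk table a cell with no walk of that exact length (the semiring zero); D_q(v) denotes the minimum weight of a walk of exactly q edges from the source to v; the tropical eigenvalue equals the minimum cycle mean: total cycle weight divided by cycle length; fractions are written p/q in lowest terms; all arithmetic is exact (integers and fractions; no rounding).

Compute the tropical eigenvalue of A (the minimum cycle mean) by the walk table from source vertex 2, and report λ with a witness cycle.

q=0: [∞, ∞, 0, ∞]
q=1: [4, 4, 14, -1]
q=2: [1, 7, -4, -3]
q=3: [0, 0, -6, -5]
q=4: [-3, -2, -8, -7]
Optimal cycle mean attained by: cycle 1->3->2->1, total (-7) + (-3) + 4, length 3.
Answer: λ = -2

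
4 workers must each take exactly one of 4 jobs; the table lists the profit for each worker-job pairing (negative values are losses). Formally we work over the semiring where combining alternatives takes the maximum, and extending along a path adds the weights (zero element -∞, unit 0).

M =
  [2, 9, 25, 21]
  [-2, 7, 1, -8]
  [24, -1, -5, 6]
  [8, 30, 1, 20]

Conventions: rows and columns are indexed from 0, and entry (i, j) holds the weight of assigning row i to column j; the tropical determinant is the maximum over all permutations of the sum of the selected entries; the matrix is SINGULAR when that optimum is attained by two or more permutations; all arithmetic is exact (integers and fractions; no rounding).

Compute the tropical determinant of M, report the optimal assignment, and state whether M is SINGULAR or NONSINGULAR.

σ = (0, 1, 2, 3): 2 + 7 + (-5) + 20 = 24
σ = (0, 1, 3, 2): 2 + 7 + 6 + 1 = 16
σ = (0, 2, 1, 3): 2 + 1 + (-1) + 20 = 22
σ = (0, 2, 3, 1): 2 + 1 + 6 + 30 = 39
σ = (0, 3, 1, 2): 2 + (-8) + (-1) + 1 = -6
σ = (0, 3, 2, 1): 2 + (-8) + (-5) + 30 = 19
σ = (1, 0, 2, 3): 9 + (-2) + (-5) + 20 = 22
σ = (1, 0, 3, 2): 9 + (-2) + 6 + 1 = 14
σ = (1, 2, 0, 3): 9 + 1 + 24 + 20 = 54
σ = (1, 2, 3, 0): 9 + 1 + 6 + 8 = 24
σ = (1, 3, 0, 2): 9 + (-8) + 24 + 1 = 26
σ = (1, 3, 2, 0): 9 + (-8) + (-5) + 8 = 4
σ = (2, 0, 1, 3): 25 + (-2) + (-1) + 20 = 42
σ = (2, 0, 3, 1): 25 + (-2) + 6 + 30 = 59
σ = (2, 1, 0, 3): 25 + 7 + 24 + 20 = 76
σ = (2, 1, 3, 0): 25 + 7 + 6 + 8 = 46
σ = (2, 3, 0, 1): 25 + (-8) + 24 + 30 = 71
σ = (2, 3, 1, 0): 25 + (-8) + (-1) + 8 = 24
σ = (3, 0, 1, 2): 21 + (-2) + (-1) + 1 = 19
σ = (3, 0, 2, 1): 21 + (-2) + (-5) + 30 = 44
σ = (3, 1, 0, 2): 21 + 7 + 24 + 1 = 53
σ = (3, 1, 2, 0): 21 + 7 + (-5) + 8 = 31
σ = (3, 2, 0, 1): 21 + 1 + 24 + 30 = 76
σ = (3, 2, 1, 0): 21 + 1 + (-1) + 8 = 29
Optimal value attained by: σ = (2, 1, 0, 3).
Answer: det⊕(M) = 76; verdict: SINGULAR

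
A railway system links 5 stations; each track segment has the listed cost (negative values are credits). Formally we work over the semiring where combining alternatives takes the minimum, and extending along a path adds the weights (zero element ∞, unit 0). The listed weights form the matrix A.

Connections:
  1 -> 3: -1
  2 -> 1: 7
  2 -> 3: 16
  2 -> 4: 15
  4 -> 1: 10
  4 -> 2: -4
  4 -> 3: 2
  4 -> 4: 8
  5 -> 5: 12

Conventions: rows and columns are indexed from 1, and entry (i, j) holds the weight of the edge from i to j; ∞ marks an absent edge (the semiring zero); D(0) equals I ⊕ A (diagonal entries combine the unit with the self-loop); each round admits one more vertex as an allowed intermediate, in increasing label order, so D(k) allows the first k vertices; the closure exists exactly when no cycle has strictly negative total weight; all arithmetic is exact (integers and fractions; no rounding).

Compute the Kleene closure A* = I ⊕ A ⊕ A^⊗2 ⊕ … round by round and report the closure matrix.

D(0):
  [0, ∞, -1, ∞, ∞]
  [7, 0, 16, 15, ∞]
  [∞, ∞, 0, ∞, ∞]
  [10, -4, 2, 0, ∞]
  [∞, ∞, ∞, ∞, 0]
D(1):
  [0, ∞, -1, ∞, ∞]
  [7, 0, 6, 15, ∞]
  [∞, ∞, 0, ∞, ∞]
  [10, -4, 2, 0, ∞]
  [∞, ∞, ∞, ∞, 0]
D(2):
  [0, ∞, -1, ∞, ∞]
  [7, 0, 6, 15, ∞]
  [∞, ∞, 0, ∞, ∞]
  [3, -4, 2, 0, ∞]
  [∞, ∞, ∞, ∞, 0]
D(3):
  [0, ∞, -1, ∞, ∞]
  [7, 0, 6, 15, ∞]
  [∞, ∞, 0, ∞, ∞]
  [3, -4, 2, 0, ∞]
  [∞, ∞, ∞, ∞, 0]
D(4):
  [0, ∞, -1, ∞, ∞]
  [7, 0, 6, 15, ∞]
  [∞, ∞, 0, ∞, ∞]
  [3, -4, 2, 0, ∞]
  [∞, ∞, ∞, ∞, 0]
D(5):
  [0, ∞, -1, ∞, ∞]
  [7, 0, 6, 15, ∞]
  [∞, ∞, 0, ∞, ∞]
  [3, -4, 2, 0, ∞]
  [∞, ∞, ∞, ∞, 0]
Answer: A* = [[0, ∞, -1, ∞, ∞], [7, 0, 6, 15, ∞], [∞, ∞, 0, ∞, ∞], [3, -4, 2, 0, ∞], [∞, ∞, ∞, ∞, 0]]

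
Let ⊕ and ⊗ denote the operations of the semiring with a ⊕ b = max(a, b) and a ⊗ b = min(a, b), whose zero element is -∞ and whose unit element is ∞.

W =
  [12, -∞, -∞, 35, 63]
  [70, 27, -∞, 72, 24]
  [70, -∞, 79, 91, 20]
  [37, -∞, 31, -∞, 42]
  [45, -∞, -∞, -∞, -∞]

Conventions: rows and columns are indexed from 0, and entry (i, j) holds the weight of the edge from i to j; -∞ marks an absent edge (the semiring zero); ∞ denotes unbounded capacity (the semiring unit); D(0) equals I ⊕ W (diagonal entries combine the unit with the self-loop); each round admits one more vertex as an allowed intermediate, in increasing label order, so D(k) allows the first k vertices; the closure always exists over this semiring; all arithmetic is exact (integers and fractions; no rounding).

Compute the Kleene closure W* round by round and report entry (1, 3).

D(0):
  [∞, -∞, -∞, 35, 63]
  [70, ∞, -∞, 72, 24]
  [70, -∞, ∞, 91, 20]
  [37, -∞, 31, ∞, 42]
  [45, -∞, -∞, -∞, ∞]
D(1):
  [∞, -∞, -∞, 35, 63]
  [70, ∞, -∞, 72, 63]
  [70, -∞, ∞, 91, 63]
  [37, -∞, 31, ∞, 42]
  [45, -∞, -∞, 35, ∞]
D(2):
  [∞, -∞, -∞, 35, 63]
  [70, ∞, -∞, 72, 63]
  [70, -∞, ∞, 91, 63]
  [37, -∞, 31, ∞, 42]
  [45, -∞, -∞, 35, ∞]
D(3):
  [∞, -∞, -∞, 35, 63]
  [70, ∞, -∞, 72, 63]
  [70, -∞, ∞, 91, 63]
  [37, -∞, 31, ∞, 42]
  [45, -∞, -∞, 35, ∞]
D(4):
  [∞, -∞, 31, 35, 63]
  [70, ∞, 31, 72, 63]
  [70, -∞, ∞, 91, 63]
  [37, -∞, 31, ∞, 42]
  [45, -∞, 31, 35, ∞]
D(5):
  [∞, -∞, 31, 35, 63]
  [70, ∞, 31, 72, 63]
  [70, -∞, ∞, 91, 63]
  [42, -∞, 31, ∞, 42]
  [45, -∞, 31, 35, ∞]
Answer: W*[1][3] = 72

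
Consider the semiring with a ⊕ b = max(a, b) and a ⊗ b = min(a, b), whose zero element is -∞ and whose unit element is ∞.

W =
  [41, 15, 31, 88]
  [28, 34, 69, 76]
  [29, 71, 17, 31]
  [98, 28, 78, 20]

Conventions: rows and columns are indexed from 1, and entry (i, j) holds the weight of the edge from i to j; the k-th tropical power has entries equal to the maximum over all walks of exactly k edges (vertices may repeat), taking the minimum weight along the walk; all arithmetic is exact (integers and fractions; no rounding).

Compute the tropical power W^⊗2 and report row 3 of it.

W^⊗2:
  [88, 31, 78, 41]
  [76, 69, 76, 34]
  [31, 34, 69, 71]
  [41, 71, 31, 88]
Answer: row 3 of W^⊗2 = [31, 34, 69, 71]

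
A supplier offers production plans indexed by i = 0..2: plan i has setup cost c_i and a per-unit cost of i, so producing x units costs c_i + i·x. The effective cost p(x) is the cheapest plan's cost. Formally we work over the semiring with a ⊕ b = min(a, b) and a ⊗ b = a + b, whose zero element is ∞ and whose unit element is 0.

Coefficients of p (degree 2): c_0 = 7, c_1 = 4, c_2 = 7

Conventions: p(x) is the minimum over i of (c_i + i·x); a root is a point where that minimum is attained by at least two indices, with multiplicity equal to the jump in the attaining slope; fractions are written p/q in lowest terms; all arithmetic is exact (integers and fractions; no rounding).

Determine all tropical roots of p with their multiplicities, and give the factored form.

hull edge (i=0, c=7) to (i=1, c=4): slope -3, span 1
hull edge (i=1, c=4) to (i=2, c=7): slope 3, span 1
Factored form: p(x) = 7 ⊗ (x ⊕ (-3)) ⊗ (x ⊕ 3)
Answer: roots = -3 (mult 1), 3 (mult 1)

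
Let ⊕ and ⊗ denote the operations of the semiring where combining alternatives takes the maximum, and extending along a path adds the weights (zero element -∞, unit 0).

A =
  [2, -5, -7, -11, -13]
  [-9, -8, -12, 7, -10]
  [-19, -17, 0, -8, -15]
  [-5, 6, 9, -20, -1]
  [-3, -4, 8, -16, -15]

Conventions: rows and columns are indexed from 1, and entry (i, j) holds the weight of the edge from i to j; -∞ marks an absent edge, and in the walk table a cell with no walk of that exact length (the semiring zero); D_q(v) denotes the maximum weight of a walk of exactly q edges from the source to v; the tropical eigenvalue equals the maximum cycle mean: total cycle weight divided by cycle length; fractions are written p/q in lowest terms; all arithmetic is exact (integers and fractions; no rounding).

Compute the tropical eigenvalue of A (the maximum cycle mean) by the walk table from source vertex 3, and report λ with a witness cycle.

q=0: [-∞, -∞, 0, -∞, -∞]
q=1: [-19, -17, 0, -8, -15]
q=2: [-13, -2, 1, -8, -9]
q=3: [-11, -2, 1, 5, -9]
q=4: [0, 11, 14, 5, 4]
q=5: [2, 11, 14, 18, 4]
Optimal cycle mean attained by: cycle 2->4->2, total 7 + 6, length 2.
Answer: λ = 13/2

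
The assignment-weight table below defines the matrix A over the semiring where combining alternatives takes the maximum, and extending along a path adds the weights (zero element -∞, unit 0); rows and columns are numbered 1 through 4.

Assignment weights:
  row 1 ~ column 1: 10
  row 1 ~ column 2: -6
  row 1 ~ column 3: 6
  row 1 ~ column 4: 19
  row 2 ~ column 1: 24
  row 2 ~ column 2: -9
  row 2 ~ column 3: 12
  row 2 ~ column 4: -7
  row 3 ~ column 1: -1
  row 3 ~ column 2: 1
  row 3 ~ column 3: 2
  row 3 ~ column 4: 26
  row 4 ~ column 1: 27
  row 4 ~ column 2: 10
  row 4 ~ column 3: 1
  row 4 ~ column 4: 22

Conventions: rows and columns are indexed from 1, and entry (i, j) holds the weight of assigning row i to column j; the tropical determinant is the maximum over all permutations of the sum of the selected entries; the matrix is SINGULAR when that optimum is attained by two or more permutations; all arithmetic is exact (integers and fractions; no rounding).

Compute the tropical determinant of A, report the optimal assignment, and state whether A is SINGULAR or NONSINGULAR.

σ = (1, 2, 3, 4): 10 + (-9) + 2 + 22 = 25
σ = (1, 2, 4, 3): 10 + (-9) + 26 + 1 = 28
σ = (1, 3, 2, 4): 10 + 12 + 1 + 22 = 45
σ = (1, 3, 4, 2): 10 + 12 + 26 + 10 = 58
σ = (1, 4, 2, 3): 10 + (-7) + 1 + 1 = 5
σ = (1, 4, 3, 2): 10 + (-7) + 2 + 10 = 15
σ = (2, 1, 3, 4): (-6) + 24 + 2 + 22 = 42
σ = (2, 1, 4, 3): (-6) + 24 + 26 + 1 = 45
σ = (2, 3, 1, 4): (-6) + 12 + (-1) + 22 = 27
σ = (2, 3, 4, 1): (-6) + 12 + 26 + 27 = 59
σ = (2, 4, 1, 3): (-6) + (-7) + (-1) + 1 = -13
σ = (2, 4, 3, 1): (-6) + (-7) + 2 + 27 = 16
σ = (3, 1, 2, 4): 6 + 24 + 1 + 22 = 53
σ = (3, 1, 4, 2): 6 + 24 + 26 + 10 = 66
σ = (3, 2, 1, 4): 6 + (-9) + (-1) + 22 = 18
σ = (3, 2, 4, 1): 6 + (-9) + 26 + 27 = 50
σ = (3, 4, 1, 2): 6 + (-7) + (-1) + 10 = 8
σ = (3, 4, 2, 1): 6 + (-7) + 1 + 27 = 27
σ = (4, 1, 2, 3): 19 + 24 + 1 + 1 = 45
σ = (4, 1, 3, 2): 19 + 24 + 2 + 10 = 55
σ = (4, 2, 1, 3): 19 + (-9) + (-1) + 1 = 10
σ = (4, 2, 3, 1): 19 + (-9) + 2 + 27 = 39
σ = (4, 3, 1, 2): 19 + 12 + (-1) + 10 = 40
σ = (4, 3, 2, 1): 19 + 12 + 1 + 27 = 59
Optimal value attained by: σ = (3, 1, 4, 2).
Answer: det⊕(A) = 66; verdict: NONSINGULAR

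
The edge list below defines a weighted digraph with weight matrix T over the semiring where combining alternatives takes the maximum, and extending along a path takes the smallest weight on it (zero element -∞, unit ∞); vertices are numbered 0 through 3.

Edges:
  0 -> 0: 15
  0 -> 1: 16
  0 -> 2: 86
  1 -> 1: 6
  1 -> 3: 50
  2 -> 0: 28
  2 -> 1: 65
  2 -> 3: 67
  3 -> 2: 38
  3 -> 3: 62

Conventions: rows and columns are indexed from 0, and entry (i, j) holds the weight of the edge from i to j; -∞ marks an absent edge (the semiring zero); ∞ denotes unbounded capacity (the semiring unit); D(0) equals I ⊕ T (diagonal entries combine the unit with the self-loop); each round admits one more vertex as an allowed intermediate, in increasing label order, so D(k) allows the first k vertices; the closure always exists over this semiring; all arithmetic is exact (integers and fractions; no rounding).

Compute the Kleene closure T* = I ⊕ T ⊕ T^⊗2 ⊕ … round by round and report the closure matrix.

D(0):
  [∞, 16, 86, -∞]
  [-∞, ∞, -∞, 50]
  [28, 65, ∞, 67]
  [-∞, -∞, 38, ∞]
D(1):
  [∞, 16, 86, -∞]
  [-∞, ∞, -∞, 50]
  [28, 65, ∞, 67]
  [-∞, -∞, 38, ∞]
D(2):
  [∞, 16, 86, 16]
  [-∞, ∞, -∞, 50]
  [28, 65, ∞, 67]
  [-∞, -∞, 38, ∞]
D(3):
  [∞, 65, 86, 67]
  [-∞, ∞, -∞, 50]
  [28, 65, ∞, 67]
  [28, 38, 38, ∞]
D(4):
  [∞, 65, 86, 67]
  [28, ∞, 38, 50]
  [28, 65, ∞, 67]
  [28, 38, 38, ∞]
Answer: T* = [[∞, 65, 86, 67], [28, ∞, 38, 50], [28, 65, ∞, 67], [28, 38, 38, ∞]]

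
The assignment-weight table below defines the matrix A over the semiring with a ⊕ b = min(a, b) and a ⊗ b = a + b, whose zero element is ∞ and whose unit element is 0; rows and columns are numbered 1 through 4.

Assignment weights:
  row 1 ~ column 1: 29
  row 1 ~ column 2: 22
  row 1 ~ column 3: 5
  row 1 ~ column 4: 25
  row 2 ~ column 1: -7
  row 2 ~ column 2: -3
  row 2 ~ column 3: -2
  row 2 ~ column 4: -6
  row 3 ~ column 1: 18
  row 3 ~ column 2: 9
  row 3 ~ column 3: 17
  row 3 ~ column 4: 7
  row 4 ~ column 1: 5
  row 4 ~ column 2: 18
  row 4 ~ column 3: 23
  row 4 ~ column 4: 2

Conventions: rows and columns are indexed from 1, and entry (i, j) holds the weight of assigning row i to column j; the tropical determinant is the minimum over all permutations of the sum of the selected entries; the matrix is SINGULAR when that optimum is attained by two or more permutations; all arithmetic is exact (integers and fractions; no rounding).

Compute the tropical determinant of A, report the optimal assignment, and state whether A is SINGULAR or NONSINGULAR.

σ = (1, 2, 3, 4): 29 + (-3) + 17 + 2 = 45
σ = (1, 2, 4, 3): 29 + (-3) + 7 + 23 = 56
σ = (1, 3, 2, 4): 29 + (-2) + 9 + 2 = 38
σ = (1, 3, 4, 2): 29 + (-2) + 7 + 18 = 52
σ = (1, 4, 2, 3): 29 + (-6) + 9 + 23 = 55
σ = (1, 4, 3, 2): 29 + (-6) + 17 + 18 = 58
σ = (2, 1, 3, 4): 22 + (-7) + 17 + 2 = 34
σ = (2, 1, 4, 3): 22 + (-7) + 7 + 23 = 45
σ = (2, 3, 1, 4): 22 + (-2) + 18 + 2 = 40
σ = (2, 3, 4, 1): 22 + (-2) + 7 + 5 = 32
σ = (2, 4, 1, 3): 22 + (-6) + 18 + 23 = 57
σ = (2, 4, 3, 1): 22 + (-6) + 17 + 5 = 38
σ = (3, 1, 2, 4): 5 + (-7) + 9 + 2 = 9
σ = (3, 1, 4, 2): 5 + (-7) + 7 + 18 = 23
σ = (3, 2, 1, 4): 5 + (-3) + 18 + 2 = 22
σ = (3, 2, 4, 1): 5 + (-3) + 7 + 5 = 14
σ = (3, 4, 1, 2): 5 + (-6) + 18 + 18 = 35
σ = (3, 4, 2, 1): 5 + (-6) + 9 + 5 = 13
σ = (4, 1, 2, 3): 25 + (-7) + 9 + 23 = 50
σ = (4, 1, 3, 2): 25 + (-7) + 17 + 18 = 53
σ = (4, 2, 1, 3): 25 + (-3) + 18 + 23 = 63
σ = (4, 2, 3, 1): 25 + (-3) + 17 + 5 = 44
σ = (4, 3, 1, 2): 25 + (-2) + 18 + 18 = 59
σ = (4, 3, 2, 1): 25 + (-2) + 9 + 5 = 37
Optimal value attained by: σ = (3, 1, 2, 4).
Answer: det⊕(A) = 9; verdict: NONSINGULAR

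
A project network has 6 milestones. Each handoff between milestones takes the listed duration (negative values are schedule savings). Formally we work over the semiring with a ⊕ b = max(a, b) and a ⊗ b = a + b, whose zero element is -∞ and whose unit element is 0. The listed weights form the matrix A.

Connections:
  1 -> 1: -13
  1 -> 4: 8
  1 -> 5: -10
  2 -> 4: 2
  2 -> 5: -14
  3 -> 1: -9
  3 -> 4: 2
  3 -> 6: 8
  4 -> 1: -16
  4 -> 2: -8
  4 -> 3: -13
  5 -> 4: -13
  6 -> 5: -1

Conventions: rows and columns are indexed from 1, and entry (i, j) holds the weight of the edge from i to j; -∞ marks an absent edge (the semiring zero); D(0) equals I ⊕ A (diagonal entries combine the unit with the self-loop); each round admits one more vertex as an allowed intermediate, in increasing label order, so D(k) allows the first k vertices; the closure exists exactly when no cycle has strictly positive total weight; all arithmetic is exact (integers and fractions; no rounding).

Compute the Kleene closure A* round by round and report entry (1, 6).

D(0):
  [0, -∞, -∞, 8, -10, -∞]
  [-∞, 0, -∞, 2, -14, -∞]
  [-9, -∞, 0, 2, -∞, 8]
  [-16, -8, -13, 0, -∞, -∞]
  [-∞, -∞, -∞, -13, 0, -∞]
  [-∞, -∞, -∞, -∞, -1, 0]
D(1):
  [0, -∞, -∞, 8, -10, -∞]
  [-∞, 0, -∞, 2, -14, -∞]
  [-9, -∞, 0, 2, -19, 8]
  [-16, -8, -13, 0, -26, -∞]
  [-∞, -∞, -∞, -13, 0, -∞]
  [-∞, -∞, -∞, -∞, -1, 0]
D(2):
  [0, -∞, -∞, 8, -10, -∞]
  [-∞, 0, -∞, 2, -14, -∞]
  [-9, -∞, 0, 2, -19, 8]
  [-16, -8, -13, 0, -22, -∞]
  [-∞, -∞, -∞, -13, 0, -∞]
  [-∞, -∞, -∞, -∞, -1, 0]
D(3):
  [0, -∞, -∞, 8, -10, -∞]
  [-∞, 0, -∞, 2, -14, -∞]
  [-9, -∞, 0, 2, -19, 8]
  [-16, -8, -13, 0, -22, -5]
  [-∞, -∞, -∞, -13, 0, -∞]
  [-∞, -∞, -∞, -∞, -1, 0]
D(4):
  [0, 0, -5, 8, -10, 3]
  [-14, 0, -11, 2, -14, -3]
  [-9, -6, 0, 2, -19, 8]
  [-16, -8, -13, 0, -22, -5]
  [-29, -21, -26, -13, 0, -18]
  [-∞, -∞, -∞, -∞, -1, 0]
D(5):
  [0, 0, -5, 8, -10, 3]
  [-14, 0, -11, 2, -14, -3]
  [-9, -6, 0, 2, -19, 8]
  [-16, -8, -13, 0, -22, -5]
  [-29, -21, -26, -13, 0, -18]
  [-30, -22, -27, -14, -1, 0]
D(6):
  [0, 0, -5, 8, 2, 3]
  [-14, 0, -11, 2, -4, -3]
  [-9, -6, 0, 2, 7, 8]
  [-16, -8, -13, 0, -6, -5]
  [-29, -21, -26, -13, 0, -18]
  [-30, -22, -27, -14, -1, 0]
Answer: A*[1][6] = 3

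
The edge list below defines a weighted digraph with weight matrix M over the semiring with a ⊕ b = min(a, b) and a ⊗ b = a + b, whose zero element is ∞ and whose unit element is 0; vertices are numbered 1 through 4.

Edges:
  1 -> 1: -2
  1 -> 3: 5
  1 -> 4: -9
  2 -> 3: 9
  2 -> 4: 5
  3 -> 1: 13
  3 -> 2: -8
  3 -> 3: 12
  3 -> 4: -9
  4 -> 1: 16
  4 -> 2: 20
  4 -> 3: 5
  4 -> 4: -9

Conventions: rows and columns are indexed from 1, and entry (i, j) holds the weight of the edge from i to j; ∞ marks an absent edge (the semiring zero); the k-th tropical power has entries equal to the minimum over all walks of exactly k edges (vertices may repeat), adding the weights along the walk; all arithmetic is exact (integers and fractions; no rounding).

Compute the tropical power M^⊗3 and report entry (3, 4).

M^⊗2:
  [-4, -3, -4, -18]
  [21, 1, 10, -4]
  [7, 4, -4, -18]
  [7, -3, -4, -18]
M^⊗3:
  [-6, -12, -13, -27]
  [12, 2, 1, -13]
  [-2, -12, -13, -27]
  [-2, -12, -13, -27]
Key observation: the optimum is the walk 3->4->4->4, with weight (-9) + (-9) + (-9) = -27.
Optimal value attained by: walk 3->4->4->4.
Answer: (M^⊗3)[3][4] = -27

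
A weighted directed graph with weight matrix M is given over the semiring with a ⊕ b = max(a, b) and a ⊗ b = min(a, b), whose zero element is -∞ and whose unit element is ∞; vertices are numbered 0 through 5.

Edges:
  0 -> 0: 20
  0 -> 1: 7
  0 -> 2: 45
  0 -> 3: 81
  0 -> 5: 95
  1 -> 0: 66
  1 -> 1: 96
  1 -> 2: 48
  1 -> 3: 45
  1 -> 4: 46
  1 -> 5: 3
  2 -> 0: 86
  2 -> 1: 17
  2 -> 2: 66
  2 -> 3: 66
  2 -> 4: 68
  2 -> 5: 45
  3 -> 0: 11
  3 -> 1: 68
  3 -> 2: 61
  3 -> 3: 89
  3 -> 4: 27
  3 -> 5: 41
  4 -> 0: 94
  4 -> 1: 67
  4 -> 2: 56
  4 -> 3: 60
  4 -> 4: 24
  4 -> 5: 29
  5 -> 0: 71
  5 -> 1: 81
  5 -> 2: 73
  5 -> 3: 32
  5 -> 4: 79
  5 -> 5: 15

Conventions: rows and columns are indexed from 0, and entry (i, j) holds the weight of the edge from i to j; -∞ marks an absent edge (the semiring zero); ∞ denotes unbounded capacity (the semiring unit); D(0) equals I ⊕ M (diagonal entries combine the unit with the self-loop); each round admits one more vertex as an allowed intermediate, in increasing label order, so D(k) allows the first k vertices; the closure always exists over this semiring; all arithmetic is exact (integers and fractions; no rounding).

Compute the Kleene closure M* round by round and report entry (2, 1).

D(0):
  [∞, 7, 45, 81, -∞, 95]
  [66, ∞, 48, 45, 46, 3]
  [86, 17, ∞, 66, 68, 45]
  [11, 68, 61, ∞, 27, 41]
  [94, 67, 56, 60, ∞, 29]
  [71, 81, 73, 32, 79, ∞]
D(1):
  [∞, 7, 45, 81, -∞, 95]
  [66, ∞, 48, 66, 46, 66]
  [86, 17, ∞, 81, 68, 86]
  [11, 68, 61, ∞, 27, 41]
  [94, 67, 56, 81, ∞, 94]
  [71, 81, 73, 71, 79, ∞]
D(2):
  [∞, 7, 45, 81, 7, 95]
  [66, ∞, 48, 66, 46, 66]
  [86, 17, ∞, 81, 68, 86]
  [66, 68, 61, ∞, 46, 66]
  [94, 67, 56, 81, ∞, 94]
  [71, 81, 73, 71, 79, ∞]
D(3):
  [∞, 17, 45, 81, 45, 95]
  [66, ∞, 48, 66, 48, 66]
  [86, 17, ∞, 81, 68, 86]
  [66, 68, 61, ∞, 61, 66]
  [94, 67, 56, 81, ∞, 94]
  [73, 81, 73, 73, 79, ∞]
D(4):
  [∞, 68, 61, 81, 61, 95]
  [66, ∞, 61, 66, 61, 66]
  [86, 68, ∞, 81, 68, 86]
  [66, 68, 61, ∞, 61, 66]
  [94, 68, 61, 81, ∞, 94]
  [73, 81, 73, 73, 79, ∞]
D(5):
  [∞, 68, 61, 81, 61, 95]
  [66, ∞, 61, 66, 61, 66]
  [86, 68, ∞, 81, 68, 86]
  [66, 68, 61, ∞, 61, 66]
  [94, 68, 61, 81, ∞, 94]
  [79, 81, 73, 79, 79, ∞]
D(6):
  [∞, 81, 73, 81, 79, 95]
  [66, ∞, 66, 66, 66, 66]
  [86, 81, ∞, 81, 79, 86]
  [66, 68, 66, ∞, 66, 66]
  [94, 81, 73, 81, ∞, 94]
  [79, 81, 73, 79, 79, ∞]
Answer: M*[2][1] = 81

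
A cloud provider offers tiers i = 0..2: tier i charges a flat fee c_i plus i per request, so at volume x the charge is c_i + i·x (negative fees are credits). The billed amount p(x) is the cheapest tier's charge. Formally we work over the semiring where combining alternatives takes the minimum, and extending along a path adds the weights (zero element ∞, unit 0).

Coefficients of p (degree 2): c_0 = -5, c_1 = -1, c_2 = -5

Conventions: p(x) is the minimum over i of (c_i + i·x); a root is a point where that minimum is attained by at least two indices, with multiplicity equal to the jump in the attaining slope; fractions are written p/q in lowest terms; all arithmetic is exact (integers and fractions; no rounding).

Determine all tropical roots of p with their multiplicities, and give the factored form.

hull edge (i=0, c=-5) to (i=2, c=-5): slope 0, span 2
Factored form: p(x) = -5 ⊗ (x ⊕ 0) ⊗ (x ⊕ 0)
Answer: roots = 0 (mult 2)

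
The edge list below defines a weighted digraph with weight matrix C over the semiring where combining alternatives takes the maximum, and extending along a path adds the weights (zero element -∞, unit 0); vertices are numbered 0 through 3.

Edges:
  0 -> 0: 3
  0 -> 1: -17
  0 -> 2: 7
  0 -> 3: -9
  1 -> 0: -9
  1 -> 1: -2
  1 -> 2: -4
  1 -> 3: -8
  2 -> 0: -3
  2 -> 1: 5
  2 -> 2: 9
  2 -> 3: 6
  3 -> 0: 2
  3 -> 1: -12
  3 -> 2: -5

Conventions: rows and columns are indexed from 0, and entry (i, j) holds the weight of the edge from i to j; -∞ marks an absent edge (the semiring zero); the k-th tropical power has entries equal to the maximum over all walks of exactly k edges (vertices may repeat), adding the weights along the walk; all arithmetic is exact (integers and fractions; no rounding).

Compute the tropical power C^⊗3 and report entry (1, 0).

C^⊗2:
  [6, 12, 16, 13]
  [-6, 1, 5, 2]
  [8, 14, 18, 15]
  [5, 0, 9, 1]
C^⊗3:
  [15, 21, 25, 22]
  [4, 10, 14, 11]
  [17, 23, 27, 24]
  [8, 14, 18, 15]
Key observation: the optimum is the walk 1->2->3->0, with weight (-4) + 6 + 2 = 4.
Optimal value attained by: walk 1->2->3->0.
Answer: (C^⊗3)[1][0] = 4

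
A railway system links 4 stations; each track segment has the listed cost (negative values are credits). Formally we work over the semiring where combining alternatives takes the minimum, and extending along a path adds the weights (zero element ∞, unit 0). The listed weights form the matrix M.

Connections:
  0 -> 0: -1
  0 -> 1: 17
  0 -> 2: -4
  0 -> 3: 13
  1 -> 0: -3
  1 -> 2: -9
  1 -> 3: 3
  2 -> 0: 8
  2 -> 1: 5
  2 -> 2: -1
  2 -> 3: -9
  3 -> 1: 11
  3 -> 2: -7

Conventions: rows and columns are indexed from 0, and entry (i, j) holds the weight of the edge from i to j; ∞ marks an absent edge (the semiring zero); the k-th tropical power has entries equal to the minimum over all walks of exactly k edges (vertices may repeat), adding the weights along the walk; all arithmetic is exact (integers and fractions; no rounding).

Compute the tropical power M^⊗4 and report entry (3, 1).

M^⊗2:
  [-2, 1, -5, -13]
  [-4, -4, -10, -18]
  [2, 2, -16, -10]
  [1, -2, -8, -16]
M^⊗3:
  [-3, -2, -20, -14]
  [-7, -7, -25, -19]
  [-8, -11, -17, -25]
  [-5, -5, -23, -17]
M^⊗4:
  [-12, -15, -21, -29]
  [-17, -20, -26, -34]
  [-14, -14, -32, -26]
  [-15, -18, -24, -32]
Key observation: the optimum is the walk 3->2->3->2->1, with weight (-7) + (-9) + (-7) + 5 = -18.
Optimal value attained by: walk 3->2->3->2->1.
Answer: (M^⊗4)[3][1] = -18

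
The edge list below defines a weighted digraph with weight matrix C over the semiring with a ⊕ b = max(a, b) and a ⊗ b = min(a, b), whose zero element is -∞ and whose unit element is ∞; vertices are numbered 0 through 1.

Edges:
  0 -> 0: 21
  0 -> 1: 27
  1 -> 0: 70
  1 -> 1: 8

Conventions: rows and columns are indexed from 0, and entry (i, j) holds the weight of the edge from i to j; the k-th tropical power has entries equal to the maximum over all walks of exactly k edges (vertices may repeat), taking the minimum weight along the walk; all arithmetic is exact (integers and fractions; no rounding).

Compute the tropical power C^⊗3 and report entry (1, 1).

C^⊗2:
  [27, 21]
  [21, 27]
C^⊗3:
  [21, 27]
  [27, 21]
Key observation: the optimum is the walk 1->0->0->1, with weight 70 min 21 min 27 = 21.
Optimal value attained by: walk 1->0->0->1.
Answer: (C^⊗3)[1][1] = 21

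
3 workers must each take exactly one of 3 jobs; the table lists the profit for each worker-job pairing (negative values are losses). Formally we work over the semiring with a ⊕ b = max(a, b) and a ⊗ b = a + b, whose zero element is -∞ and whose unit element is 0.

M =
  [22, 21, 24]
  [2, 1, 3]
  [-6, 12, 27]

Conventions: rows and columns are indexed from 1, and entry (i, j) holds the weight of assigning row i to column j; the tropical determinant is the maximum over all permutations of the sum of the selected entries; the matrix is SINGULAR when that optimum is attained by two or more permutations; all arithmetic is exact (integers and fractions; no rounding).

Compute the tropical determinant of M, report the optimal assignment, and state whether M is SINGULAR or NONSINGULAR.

σ = (1, 2, 3): 22 + 1 + 27 = 50
σ = (1, 3, 2): 22 + 3 + 12 = 37
σ = (2, 1, 3): 21 + 2 + 27 = 50
σ = (2, 3, 1): 21 + 3 + (-6) = 18
σ = (3, 1, 2): 24 + 2 + 12 = 38
σ = (3, 2, 1): 24 + 1 + (-6) = 19
Optimal value attained by: σ = (1, 2, 3).
Answer: det⊕(M) = 50; verdict: SINGULAR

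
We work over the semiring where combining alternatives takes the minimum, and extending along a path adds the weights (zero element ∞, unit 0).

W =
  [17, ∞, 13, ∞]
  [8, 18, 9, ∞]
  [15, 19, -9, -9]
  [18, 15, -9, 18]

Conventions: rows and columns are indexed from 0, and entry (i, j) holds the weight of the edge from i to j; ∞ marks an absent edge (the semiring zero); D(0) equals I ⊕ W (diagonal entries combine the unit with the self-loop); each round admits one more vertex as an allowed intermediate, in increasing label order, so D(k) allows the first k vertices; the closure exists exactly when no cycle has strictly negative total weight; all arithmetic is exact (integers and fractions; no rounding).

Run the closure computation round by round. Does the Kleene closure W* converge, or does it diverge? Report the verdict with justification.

Detection: at round 0, diagonal entry (2, 2) turns strictly negative.
Key observation: the cycle 2->2 has total weight (-9), which is strictly negative.
Answer: DIVERGES — negative cycle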